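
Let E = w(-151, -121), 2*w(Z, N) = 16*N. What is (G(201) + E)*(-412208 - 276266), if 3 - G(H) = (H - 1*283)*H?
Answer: -10683051058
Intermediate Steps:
w(Z, N) = 8*N (w(Z, N) = (16*N)/2 = 8*N)
E = -968 (E = 8*(-121) = -968)
G(H) = 3 - H*(-283 + H) (G(H) = 3 - (H - 1*283)*H = 3 - (H - 283)*H = 3 - (-283 + H)*H = 3 - H*(-283 + H))
(G(201) + E)*(-412208 - 276266) = ((3 - 1*201**2 + 283*201) - 968)*(-412208 - 276266) = ((3 - 1*40401 + 56883) - 968)*(-688474) = ((3 - 40401 + 56883) - 968)*(-688474) = (16485 - 968)*(-688474) = 15517*(-688474) = -10683051058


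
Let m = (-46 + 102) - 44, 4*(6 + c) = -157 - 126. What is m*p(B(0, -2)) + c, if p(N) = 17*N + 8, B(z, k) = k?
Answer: -1555/4 ≈ -388.75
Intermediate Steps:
p(N) = 8 + 17*N
c = -307/4 (c = -6 + (-157 - 126)/4 = -6 + (¼)*(-283) = -6 - 283/4 = -307/4 ≈ -76.750)
m = 12 (m = 56 - 44 = 12)
m*p(B(0, -2)) + c = 12*(8 + 17*(-2)) - 307/4 = 12*(8 - 34) - 307/4 = 12*(-26) - 307/4 = -312 - 307/4 = -1555/4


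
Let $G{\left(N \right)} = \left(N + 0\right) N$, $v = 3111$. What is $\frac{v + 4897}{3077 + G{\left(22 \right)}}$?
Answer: $\frac{8008}{3561} \approx 2.2488$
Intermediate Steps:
$G{\left(N \right)} = N^{2}$ ($G{\left(N \right)} = N N = N^{2}$)
$\frac{v + 4897}{3077 + G{\left(22 \right)}} = \frac{3111 + 4897}{3077 + 22^{2}} = \frac{8008}{3077 + 484} = \frac{8008}{3561}$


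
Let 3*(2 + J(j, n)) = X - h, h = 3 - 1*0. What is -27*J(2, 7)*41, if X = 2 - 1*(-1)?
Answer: 2214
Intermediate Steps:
h = 3 (h = 3 + 0 = 3)
X = 3 (X = 2 + 1 = 3)
J(j, n) = -2 (J(j, n) = -2 + (3 - 1*3)/3 = -2 + (3 - 3)/3 = -2 + (⅓)*0 = -2 + 0 = -2)
-27*J(2, 7)*41 = -27*(-2)*41 = 54*41 = 2214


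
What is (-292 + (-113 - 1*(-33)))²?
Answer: 138384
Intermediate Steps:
(-292 + (-113 - 1*(-33)))² = (-292 + (-113 + 33))² = (-292 - 80)² = (-372)² = 138384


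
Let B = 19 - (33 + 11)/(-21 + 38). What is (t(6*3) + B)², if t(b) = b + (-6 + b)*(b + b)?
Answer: 62869041/289 ≈ 2.1754e+5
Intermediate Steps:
t(b) = b + 2*b*(-6 + b) (t(b) = b + (-6 + b)*(2*b) = b + 2*b*(-6 + b))
B = 279/17 (B = 19 - 44/17 = 279/17 ≈ 16.412)
(t(6*3) + B)² = ((6*3)*(-11 + 2*(6*3)) + 279/17)² = (18*(-11 + 2*18) + 279/17)² = (18*(-11 + 36) + 279/17)² = (18*25 + 279/17)² = (450 + 279/17)² = (7929/17)² = 62869041/289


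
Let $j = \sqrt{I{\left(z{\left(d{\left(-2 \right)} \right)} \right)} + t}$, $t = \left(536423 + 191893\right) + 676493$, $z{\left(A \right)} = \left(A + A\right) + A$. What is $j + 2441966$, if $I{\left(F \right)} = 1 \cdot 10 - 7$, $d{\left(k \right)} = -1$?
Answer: $2441966 + 2 \sqrt{351203} \approx 2.4432 \cdot 10^{6}$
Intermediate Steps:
$z{\left(A \right)} = 3 A$ ($z{\left(A \right)} = 2 A + A = 3 A$)
$t = 1404809$ ($t = 728316 + 676493 = 1404809$)
$I{\left(F \right)} = 3$ ($I{\left(F \right)} = 10 - 7 = 3$)
$j = 2 \sqrt{351203}$ ($j = \sqrt{3 + 1404809} = \sqrt{1404812} = 2 \sqrt{351203} \approx 1185.2$)
$j + 2441966 = 2 \sqrt{351203} + 2441966 = 2441966 + 2 \sqrt{351203}$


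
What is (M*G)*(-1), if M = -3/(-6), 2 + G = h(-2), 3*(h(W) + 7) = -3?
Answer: 5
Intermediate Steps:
h(W) = -8 (h(W) = -7 + (⅓)*(-3) = -7 - 1 = -8)
G = -10 (G = -2 - 8 = -10)
M = ½ (M = -3*(-⅙) = ½ ≈ 0.50000)
(M*G)*(-1) = ((½)*(-10))*(-1) = -5*(-1) = 5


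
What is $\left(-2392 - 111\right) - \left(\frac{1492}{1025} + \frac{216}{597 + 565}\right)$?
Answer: $- \frac{1491576627}{595525} \approx -2504.6$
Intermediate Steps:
$\left(-2392 - 111\right) - \left(\frac{1492}{1025} + \frac{216}{597 + 565}\right) = -2503 - \left(\frac{1492}{1025} + \frac{216}{1162}\right) = -2503 - \frac{977552}{595525} = - \frac{1491576627}{595525}$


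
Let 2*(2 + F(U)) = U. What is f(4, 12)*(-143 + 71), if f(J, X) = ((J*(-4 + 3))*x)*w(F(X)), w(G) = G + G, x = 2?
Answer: 4608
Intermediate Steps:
F(U) = -2 + U/2
w(G) = 2*G
f(J, X) = -2*J*(-4 + X) (f(J, X) = ((J*(-4 + 3))*2)*(2*(-2 + X/2)) = ((J*(-1))*2)*(-4 + X) = (-J*2)*(-4 + X) = (-2*J)*(-4 + X) = -2*J*(-4 + X))
f(4, 12)*(-143 + 71) = (2*4*(4 - 1*12))*(-143 + 71) = (2*4*(4 - 12))*(-72) = (2*4*(-8))*(-72) = -64*(-72) = 4608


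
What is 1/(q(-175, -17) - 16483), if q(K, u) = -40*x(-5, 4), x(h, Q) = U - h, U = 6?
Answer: -1/16923 ≈ -5.9091e-5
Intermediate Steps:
x(h, Q) = 6 - h
q(K, u) = -440 (q(K, u) = -40*(6 - 1*(-5)) = -40*(6 + 5) = -40*11 = -440)
1/(q(-175, -17) - 16483) = 1/(-440 - 16483) = 1/(-16923) = -1/16923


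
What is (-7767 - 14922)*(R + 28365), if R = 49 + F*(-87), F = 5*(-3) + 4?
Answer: -666398619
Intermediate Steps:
F = -11 (F = -15 + 4 = -11)
R = 1006 (R = 49 - 11*(-87) = 49 + 957 = 1006)
(-7767 - 14922)*(R + 28365) = (-7767 - 14922)*(1006 + 28365) = -22689*29371 = -666398619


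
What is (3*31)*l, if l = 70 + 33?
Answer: 9579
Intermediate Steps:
l = 103
(3*31)*l = (3*31)*103 = 93*103 = 9579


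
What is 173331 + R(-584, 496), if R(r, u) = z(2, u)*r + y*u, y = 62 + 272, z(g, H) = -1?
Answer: 339579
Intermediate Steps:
y = 334
R(r, u) = -r + 334*u
173331 + R(-584, 496) = 173331 + (-1*(-584) + 334*496) = 173331 + (584 + 165664) = 173331 + 166248 = 339579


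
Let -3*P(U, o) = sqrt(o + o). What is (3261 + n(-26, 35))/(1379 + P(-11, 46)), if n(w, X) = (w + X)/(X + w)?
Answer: 40484682/17114677 + 19572*sqrt(23)/17114677 ≈ 2.3710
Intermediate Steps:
P(U, o) = -sqrt(2)*sqrt(o)/3 (P(U, o) = -sqrt(o + o)/3 = -sqrt(2)*sqrt(o)/3)
n(w, X) = 1 (n(w, X) = (X + w)/(X + w) = 1)
(3261 + n(-26, 35))/(1379 + P(-11, 46)) = (3261 + 1)/(1379 - sqrt(2)*sqrt(46)/3) = 3262/(1379 - 2*sqrt(23)/3)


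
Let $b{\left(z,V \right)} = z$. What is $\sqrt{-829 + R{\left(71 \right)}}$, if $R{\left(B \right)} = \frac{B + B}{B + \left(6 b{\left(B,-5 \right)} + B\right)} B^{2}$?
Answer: $\frac{5 \sqrt{69}}{2} \approx 20.767$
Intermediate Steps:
$R{\left(B \right)} = \frac{B^{2}}{4}$ ($R{\left(B \right)} = \frac{B + B}{B + \left(6 B + B\right)} B^{2} = \frac{2 B}{B + 7 B} B^{2} = \frac{2 B}{8 B} B^{2} = 2 B \frac{1}{8 B} B^{2} = \frac{B^{2}}{4}$)
$\sqrt{-829 + R{\left(71 \right)}} = \sqrt{-829 + \frac{71^{2}}{4}} = \sqrt{-829 + \frac{1}{4} \cdot 5041} = \sqrt{-829 + \frac{5041}{4}} = \sqrt{\frac{1725}{4}} = \frac{5 \sqrt{69}}{2}$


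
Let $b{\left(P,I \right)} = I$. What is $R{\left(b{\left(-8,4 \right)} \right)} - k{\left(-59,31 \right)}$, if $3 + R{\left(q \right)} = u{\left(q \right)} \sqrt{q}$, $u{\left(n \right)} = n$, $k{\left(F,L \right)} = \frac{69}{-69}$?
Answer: $6$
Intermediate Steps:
$k{\left(F,L \right)} = -1$ ($k{\left(F,L \right)} = 69 \left(- \frac{1}{69}\right) = -1$)
$R{\left(q \right)} = -3 + q^{\frac{3}{2}}$ ($R{\left(q \right)} = -3 + q \sqrt{q} = -3 + q^{\frac{3}{2}}$)
$R{\left(b{\left(-8,4 \right)} \right)} - k{\left(-59,31 \right)} = \left(-3 + 4^{\frac{3}{2}}\right) - -1 = \left(-3 + 8\right) + 1 = 5 + 1 = 6$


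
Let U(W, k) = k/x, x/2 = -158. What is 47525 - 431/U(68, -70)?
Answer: 1595277/35 ≈ 45579.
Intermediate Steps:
x = -316 (x = 2*(-158) = -316)
U(W, k) = -k/316 (U(W, k) = k/(-316) = k*(-1/316) = -k/316)
47525 - 431/U(68, -70) = 47525 - 431/((-1/316*(-70))) = 47525 - 431/35/158 = 47525 - 431*158/35 = 47525 - 1*68098/35 = 47525 - 68098/35 = 1595277/35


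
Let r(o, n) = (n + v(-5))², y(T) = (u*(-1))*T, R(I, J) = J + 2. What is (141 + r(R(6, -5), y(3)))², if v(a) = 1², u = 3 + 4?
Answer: 292681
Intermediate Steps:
R(I, J) = 2 + J
u = 7
v(a) = 1
y(T) = -7*T (y(T) = (7*(-1))*T = -7*T)
r(o, n) = (1 + n)² (r(o, n) = (n + 1)² = (1 + n)²)
(141 + r(R(6, -5), y(3)))² = (141 + (1 - 7*3)²)² = (141 + (1 - 21)²)² = (141 + (-20)²)² = (141 + 400)² = 541² = 292681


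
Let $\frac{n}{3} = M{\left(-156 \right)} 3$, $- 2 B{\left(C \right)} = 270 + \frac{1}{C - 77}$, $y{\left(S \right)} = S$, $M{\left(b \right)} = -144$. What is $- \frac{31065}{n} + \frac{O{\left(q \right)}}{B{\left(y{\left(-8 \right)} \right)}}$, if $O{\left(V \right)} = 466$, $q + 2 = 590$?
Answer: $\frac{203413855}{9913968} \approx 20.518$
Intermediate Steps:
$q = 588$ ($q = -2 + 590 = 588$)
$B{\left(C \right)} = -135 - \frac{1}{2 \left(-77 + C\right)}$ ($B{\left(C \right)} = - \frac{270 + \frac{1}{C - 77}}{2} = - \frac{270 + \frac{1}{-77 + C}}{2} = -135 - \frac{1}{2 \left(-77 + C\right)}$)
$n = -1296$ ($n = 3 \left(\left(-144\right) 3\right) = 3 \left(-432\right) = -1296$)
$- \frac{31065}{n} + \frac{O{\left(q \right)}}{B{\left(y{\left(-8 \right)} \right)}} = - \frac{31065}{-1296} + \frac{466}{\frac{1}{2} \frac{1}{-77 - 8} \left(20789 - -2160\right)} = \left(-31065\right) \left(- \frac{1}{1296}\right) + \frac{466}{\frac{1}{2} \frac{1}{-85} \left(20789 + 2160\right)} = \frac{10355}{432} + \frac{466}{\frac{1}{2} \left(- \frac{1}{85}\right) 22949} = \frac{10355}{432} + \frac{466}{- \frac{22949}{170}} = \frac{10355}{432} + 466 \left(- \frac{170}{22949}\right) = \frac{10355}{432} - \frac{79220}{22949} = \frac{203413855}{9913968}$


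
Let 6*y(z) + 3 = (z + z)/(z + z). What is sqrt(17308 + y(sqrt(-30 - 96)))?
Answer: sqrt(155769)/3 ≈ 131.56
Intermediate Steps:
y(z) = -1/3 (y(z) = -1/2 + ((z + z)/(z + z))/6 = -1/2 + ((2*z)/((2*z)))/6 = -1/2 + ((2*z)*(1/(2*z)))/6 = -1/2 + (1/6)*1 = -1/2 + 1/6 = -1/3)
sqrt(17308 + y(sqrt(-30 - 96))) = sqrt(17308 - 1/3) = sqrt(51923/3) = sqrt(155769)/3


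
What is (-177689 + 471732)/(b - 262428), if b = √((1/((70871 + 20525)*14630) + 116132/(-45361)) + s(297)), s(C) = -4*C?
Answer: -1560105242484836983899040/1392365421562691429730053 - 588086*I*√1094963467339950239582184440730/4177096264688074289190159 ≈ -1.1205 - 0.00014732*I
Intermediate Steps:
b = I*√1094963467339950239582184440730/30326629088140 (b = √((1/((70871 + 20525)*14630) + 116132/(-45361)) - 4*297) = √(((1/14630)/91396 + 116132*(-1/45361)) - 1188) = √(((1/91396)*(1/14630) - 116132/45361) - 1188) = √((1/1337123480 - 116132/45361) - 1188) = √(-155282823933999/60653258176280 - 1188) = √(-72211353537354639/60653258176280) = I*√1094963467339950239582184440730/30326629088140 ≈ 34.505*I)
(-177689 + 471732)/(b - 262428) = (-177689 + 471732)/(I*√1094963467339950239582184440730/30326629088140 - 262428) = 294043/(-262428 + I*√1094963467339950239582184440730/30326629088140)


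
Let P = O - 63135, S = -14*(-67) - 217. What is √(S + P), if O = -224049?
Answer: I*√286463 ≈ 535.22*I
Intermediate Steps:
S = 721 (S = 938 - 217 = 721)
P = -287184 (P = -224049 - 63135 = -287184)
√(S + P) = √(721 - 287184) = √(-286463) = I*√286463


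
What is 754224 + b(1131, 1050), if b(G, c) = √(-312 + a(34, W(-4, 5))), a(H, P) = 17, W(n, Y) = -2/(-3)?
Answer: 754224 + I*√295 ≈ 7.5422e+5 + 17.176*I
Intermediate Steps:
W(n, Y) = ⅔ (W(n, Y) = -2*(-⅓) = ⅔)
b(G, c) = I*√295 (b(G, c) = √(-312 + 17) = √(-295) = I*√295)
754224 + b(1131, 1050) = 754224 + I*√295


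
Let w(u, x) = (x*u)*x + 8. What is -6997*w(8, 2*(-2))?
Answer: -951592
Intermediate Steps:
w(u, x) = 8 + u*x² (w(u, x) = (u*x)*x + 8 = u*x² + 8 = 8 + u*x²)
-6997*w(8, 2*(-2)) = -6997*(8 + 8*(2*(-2))²) = -6997*(8 + 8*(-4)²) = -6997*(8 + 8*16) = -6997*(8 + 128) = -6997*136 = -951592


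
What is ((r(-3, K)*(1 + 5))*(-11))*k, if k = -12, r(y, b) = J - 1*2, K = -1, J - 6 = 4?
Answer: 6336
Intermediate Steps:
J = 10 (J = 6 + 4 = 10)
r(y, b) = 8 (r(y, b) = 10 - 1*2 = 10 - 2 = 8)
((r(-3, K)*(1 + 5))*(-11))*k = ((8*(1 + 5))*(-11))*(-12) = ((8*6)*(-11))*(-12) = (48*(-11))*(-12) = -528*(-12) = 6336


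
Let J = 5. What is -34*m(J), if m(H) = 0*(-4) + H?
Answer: -170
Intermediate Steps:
m(H) = H (m(H) = 0 + H = H)
-34*m(J) = -34*5 = -170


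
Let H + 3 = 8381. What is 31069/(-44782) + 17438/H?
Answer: 260306217/187591798 ≈ 1.3876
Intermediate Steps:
H = 8378 (H = -3 + 8381 = 8378)
31069/(-44782) + 17438/H = 31069/(-44782) + 17438/8378 = 31069*(-1/44782) + 17438*(1/8378) = -31069/44782 + 8719/4189 = 260306217/187591798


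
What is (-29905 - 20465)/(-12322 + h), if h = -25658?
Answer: 1679/1266 ≈ 1.3262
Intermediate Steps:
(-29905 - 20465)/(-12322 + h) = (-29905 - 20465)/(-12322 - 25658) = -50370/(-37980) = -50370*(-1/37980) = 1679/1266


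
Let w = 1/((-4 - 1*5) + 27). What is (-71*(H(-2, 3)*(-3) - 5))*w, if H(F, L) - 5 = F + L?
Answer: 1633/18 ≈ 90.722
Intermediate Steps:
H(F, L) = 5 + F + L (H(F, L) = 5 + (F + L) = 5 + F + L)
w = 1/18 (w = 1/((-4 - 5) + 27) = 1/(-9 + 27) = 1/18 ≈ 0.055556)
(-71*(H(-2, 3)*(-3) - 5))*w = -71*((5 - 2 + 3)*(-3) - 5)*(1/18) = -71*(6*(-3) - 5)*(1/18) = -71*(-18 - 5)*(1/18) = -71*(-23)*(1/18) = 1633*(1/18) = 1633/18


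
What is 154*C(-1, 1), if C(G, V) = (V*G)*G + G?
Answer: 0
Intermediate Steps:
C(G, V) = G + V*G² (C(G, V) = (G*V)*G + G = V*G² + G = G + V*G²)
154*C(-1, 1) = 154*(-(1 - 1*1)) = 154*(-(1 - 1)) = 154*(-1*0) = 154*0 = 0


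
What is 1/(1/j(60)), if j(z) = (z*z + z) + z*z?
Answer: 7260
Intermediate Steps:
j(z) = z + 2*z² (j(z) = (z² + z) + z² = (z + z²) + z² = z + 2*z²)
1/(1/j(60)) = 1/(1/(60*(1 + 2*60))) = 1/(1/(60*(1 + 120))) = 1/(1/(60*121)) = 1/(1/7260) = 7260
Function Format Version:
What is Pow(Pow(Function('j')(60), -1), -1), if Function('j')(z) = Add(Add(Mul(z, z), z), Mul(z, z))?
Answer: 7260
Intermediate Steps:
Function('j')(z) = Add(z, Mul(2, Pow(z, 2))) (Function('j')(z) = Add(Add(Pow(z, 2), z), Pow(z, 2)) = Add(Add(z, Pow(z, 2)), Pow(z, 2)) = Add(z, Mul(2, Pow(z, 2))))
Pow(Pow(Function('j')(60), -1), -1) = Pow(Pow(Mul(60, Add(1, Mul(2, 60))), -1), -1) = Pow(Pow(Mul(60, Add(1, 120)), -1), -1) = Pow(Pow(Mul(60, 121), -1), -1) = Pow(Pow(7260, -1), -1) = Pow(Rational(1, 7260), -1) = 7260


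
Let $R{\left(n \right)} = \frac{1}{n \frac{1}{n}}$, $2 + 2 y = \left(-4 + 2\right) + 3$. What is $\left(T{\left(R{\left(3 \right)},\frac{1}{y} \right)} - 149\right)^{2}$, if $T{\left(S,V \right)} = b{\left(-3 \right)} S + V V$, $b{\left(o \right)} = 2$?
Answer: $20449$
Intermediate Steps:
$y = - \frac{1}{2}$ ($y = -1 + \frac{\left(-4 + 2\right) + 3}{2} = -1 + \frac{-2 + 3}{2} = -1 + \frac{1}{2} \cdot 1 = -1 + \frac{1}{2} = - \frac{1}{2} \approx -0.5$)
$R{\left(n \right)} = 1$ ($R{\left(n \right)} = 1^{-1} = 1$)
$T{\left(S,V \right)} = V^{2} + 2 S$ ($T{\left(S,V \right)} = 2 S + V V = 2 S + V^{2} = V^{2} + 2 S$)
$\left(T{\left(R{\left(3 \right)},\frac{1}{y} \right)} - 149\right)^{2} = \left(\left(\left(\frac{1}{- \frac{1}{2}}\right)^{2} + 2 \cdot 1\right) - 149\right)^{2} = \left(\left(\left(-2\right)^{2} + 2\right) - 149\right)^{2} = \left(\left(4 + 2\right) - 149\right)^{2} = \left(6 - 149\right)^{2} = \left(-143\right)^{2} = 20449$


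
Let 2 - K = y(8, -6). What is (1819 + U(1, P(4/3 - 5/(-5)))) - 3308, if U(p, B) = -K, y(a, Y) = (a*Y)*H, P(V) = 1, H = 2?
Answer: -1587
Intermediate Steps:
y(a, Y) = 2*Y*a (y(a, Y) = (a*Y)*2 = (Y*a)*2 = 2*Y*a)
K = 98 (K = 2 - 2*(-6)*8 = 2 - 1*(-96) = 2 + 96 = 98)
U(p, B) = -98 (U(p, B) = -1*98 = -98)
(1819 + U(1, P(4/3 - 5/(-5)))) - 3308 = (1819 - 98) - 3308 = 1721 - 3308 = -1587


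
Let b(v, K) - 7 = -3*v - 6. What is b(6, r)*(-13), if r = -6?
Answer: 221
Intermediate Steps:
b(v, K) = 1 - 3*v (b(v, K) = 7 + (-3*v - 6) = 7 + (-6 - 3*v) = 1 - 3*v)
b(6, r)*(-13) = (1 - 3*6)*(-13) = (1 - 18)*(-13) = -17*(-13) = 221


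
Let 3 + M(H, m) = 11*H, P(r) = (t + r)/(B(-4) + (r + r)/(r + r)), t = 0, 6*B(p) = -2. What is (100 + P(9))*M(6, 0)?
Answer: 14301/2 ≈ 7150.5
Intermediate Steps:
B(p) = -1/3 (B(p) = (1/6)*(-2) = -1/3)
P(r) = 3*r/2 (P(r) = (0 + r)/(-1/3 + (r + r)/(r + r)) = r/(-1/3 + (2*r)/((2*r))) = r/(-1/3 + (2*r)*(1/(2*r))) = r/(-1/3 + 1) = r/(2/3) = r*(3/2) = 3*r/2)
M(H, m) = -3 + 11*H
(100 + P(9))*M(6, 0) = (100 + (3/2)*9)*(-3 + 11*6) = (100 + 27/2)*(-3 + 66) = (227/2)*63 = 14301/2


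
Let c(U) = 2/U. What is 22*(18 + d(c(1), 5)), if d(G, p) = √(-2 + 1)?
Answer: 396 + 22*I ≈ 396.0 + 22.0*I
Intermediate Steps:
d(G, p) = I (d(G, p) = √(-1) = I)
22*(18 + d(c(1), 5)) = 22*(18 + I) = 396 + 22*I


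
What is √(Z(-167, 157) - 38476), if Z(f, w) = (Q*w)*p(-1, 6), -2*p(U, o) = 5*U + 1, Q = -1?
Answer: 3*I*√4310 ≈ 196.95*I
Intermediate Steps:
p(U, o) = -½ - 5*U/2 (p(U, o) = -(5*U + 1)/2 = -(1 + 5*U)/2 = -½ - 5*U/2)
Z(f, w) = -2*w (Z(f, w) = (-w)*(-½ - 5/2*(-1)) = (-w)*(-½ + 5/2) = -w*2 = -2*w)
√(Z(-167, 157) - 38476) = √(-2*157 - 38476) = √(-314 - 38476) = √(-38790) = 3*I*√4310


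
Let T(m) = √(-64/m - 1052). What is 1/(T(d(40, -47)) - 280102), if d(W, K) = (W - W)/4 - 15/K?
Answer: -2100765/588428487424 - I*√70455/588428487424 ≈ -3.5701e-6 - 4.5109e-10*I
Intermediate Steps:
d(W, K) = -15/K (d(W, K) = 0*(¼) - 15/K = 0 - 15/K = -15/K)
T(m) = √(-1052 - 64/m)
1/(T(d(40, -47)) - 280102) = 1/(2*√(-263 - 16/((-15/(-47)))) - 280102) = 1/(2*√(-263 - 16/((-15*(-1/47)))) - 280102) = 1/(2*√(-263 - 16/15/47) - 280102) = 1/(2*√(-263 - 16*47/15) - 280102) = 1/(2*√(-263 - 752/15) - 280102) = 1/(2*√(-4697/15) - 280102) = 1/(2*(I*√70455/15) - 280102) = 1/(2*I*√70455/15 - 280102) = 1/(-280102 + 2*I*√70455/15)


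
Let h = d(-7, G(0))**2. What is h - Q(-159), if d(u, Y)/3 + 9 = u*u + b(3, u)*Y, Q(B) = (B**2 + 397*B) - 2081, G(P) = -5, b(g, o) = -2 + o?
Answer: 104948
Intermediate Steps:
Q(B) = -2081 + B**2 + 397*B
d(u, Y) = -27 + 3*u**2 + 3*Y*(-2 + u) (d(u, Y) = -27 + 3*(u*u + (-2 + u)*Y) = -27 + 3*(u**2 + Y*(-2 + u)) = -27 + (3*u**2 + 3*Y*(-2 + u)) = -27 + 3*u**2 + 3*Y*(-2 + u))
h = 65025 (h = (-27 + 3*(-7)**2 + 3*(-5)*(-2 - 7))**2 = (-27 + 3*49 + 3*(-5)*(-9))**2 = (-27 + 147 + 135)**2 = 255**2 = 65025)
h - Q(-159) = 65025 - (-2081 + (-159)**2 + 397*(-159)) = 65025 - (-2081 + 25281 - 63123) = 65025 - 1*(-39923) = 65025 + 39923 = 104948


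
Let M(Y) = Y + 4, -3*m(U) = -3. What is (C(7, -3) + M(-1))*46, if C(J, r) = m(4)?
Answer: 184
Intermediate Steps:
m(U) = 1 (m(U) = -1/3*(-3) = 1)
M(Y) = 4 + Y
C(J, r) = 1
(C(7, -3) + M(-1))*46 = (1 + (4 - 1))*46 = (1 + 3)*46 = 4*46 = 184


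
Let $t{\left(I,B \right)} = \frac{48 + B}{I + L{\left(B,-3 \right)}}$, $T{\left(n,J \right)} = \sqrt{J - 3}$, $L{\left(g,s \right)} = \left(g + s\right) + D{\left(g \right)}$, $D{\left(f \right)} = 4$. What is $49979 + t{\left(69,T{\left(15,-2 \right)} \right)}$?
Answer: $\frac{49030072}{981} + \frac{22 i \sqrt{5}}{4905} \approx 49980.0 + 0.010029 i$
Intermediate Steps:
$L{\left(g,s \right)} = 4 + g + s$ ($L{\left(g,s \right)} = \left(g + s\right) + 4 = 4 + g + s$)
$T{\left(n,J \right)} = \sqrt{-3 + J}$
$t{\left(I,B \right)} = \frac{48 + B}{1 + B + I}$ ($t{\left(I,B \right)} = \frac{48 + B}{I + \left(4 + B - 3\right)} = \frac{48 + B}{I + \left(1 + B\right)} = \frac{48 + B}{1 + B + I}$)
$49979 + t{\left(69,T{\left(15,-2 \right)} \right)} = 49979 + \frac{48 + \sqrt{-3 - 2}}{1 + \sqrt{-3 - 2} + 69} = 49979 + \frac{48 + \sqrt{-5}}{1 + \sqrt{-5} + 69} = 49979 + \frac{48 + i \sqrt{5}}{1 + i \sqrt{5} + 69} = 49979 + \frac{48 + i \sqrt{5}}{70 + i \sqrt{5}}$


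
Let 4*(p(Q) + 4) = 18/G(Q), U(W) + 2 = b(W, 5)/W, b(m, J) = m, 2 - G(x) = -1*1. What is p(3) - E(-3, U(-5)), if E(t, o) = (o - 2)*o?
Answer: -11/2 ≈ -5.5000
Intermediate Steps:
G(x) = 3 (G(x) = 2 - (-1) = 2 - 1*(-1) = 2 + 1 = 3)
U(W) = -1 (U(W) = -2 + W/W = -2 + 1 = -1)
E(t, o) = o*(-2 + o) (E(t, o) = (-2 + o)*o = o*(-2 + o))
p(Q) = -5/2 (p(Q) = -4 + (18/3)/4 = -4 + (18*(1/3))/4 = -4 + (1/4)*6 = -4 + 3/2 = -5/2)
p(3) - E(-3, U(-5)) = -5/2 - (-1)*(-2 - 1) = -5/2 - (-1)*(-3) = -5/2 - 1*3 = -5/2 - 3 = -11/2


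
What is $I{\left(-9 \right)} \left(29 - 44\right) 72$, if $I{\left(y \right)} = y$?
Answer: $9720$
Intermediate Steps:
$I{\left(-9 \right)} \left(29 - 44\right) 72 = - 9 \left(29 - 44\right) 72 = \left(-9\right) \left(-15\right) 72 = 135 \cdot 72 = 9720$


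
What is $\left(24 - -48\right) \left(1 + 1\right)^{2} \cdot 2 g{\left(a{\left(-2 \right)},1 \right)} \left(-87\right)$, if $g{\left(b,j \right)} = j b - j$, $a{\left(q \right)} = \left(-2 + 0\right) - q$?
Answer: $50112$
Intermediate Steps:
$a{\left(q \right)} = -2 - q$
$g{\left(b,j \right)} = - j + b j$ ($g{\left(b,j \right)} = b j - j = - j + b j$)
$\left(24 - -48\right) \left(1 + 1\right)^{2} \cdot 2 g{\left(a{\left(-2 \right)},1 \right)} \left(-87\right) = \left(24 - -48\right) \left(1 + 1\right)^{2} \cdot 2 \cdot 1 \left(-1 - 0\right) \left(-87\right) = \left(24 + 48\right) 2^{2} \cdot 2 \cdot 1 \left(-1 + \left(-2 + 2\right)\right) \left(-87\right) = 72 \cdot 4 \cdot 2 \cdot 1 \left(-1 + 0\right) \left(-87\right) = 72 \cdot 8 \cdot 1 \left(-1\right) \left(-87\right) = 72 \cdot 8 \left(-1\right) \left(-87\right) = 72 \left(-8\right) \left(-87\right) = \left(-576\right) \left(-87\right) = 50112$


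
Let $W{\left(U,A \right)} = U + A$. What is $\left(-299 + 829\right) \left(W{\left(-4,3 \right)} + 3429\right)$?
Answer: $1816840$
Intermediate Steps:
$W{\left(U,A \right)} = A + U$
$\left(-299 + 829\right) \left(W{\left(-4,3 \right)} + 3429\right) = \left(-299 + 829\right) \left(\left(3 - 4\right) + 3429\right) = 530 \left(-1 + 3429\right) = 530 \cdot 3428 = 1816840$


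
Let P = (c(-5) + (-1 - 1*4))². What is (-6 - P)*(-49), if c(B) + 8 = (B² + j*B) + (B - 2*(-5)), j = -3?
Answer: 50470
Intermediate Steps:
c(B) = 2 + B² - 2*B (c(B) = -8 + ((B² - 3*B) + (B - 2*(-5))) = -8 + ((B² - 3*B) + (B + 10)) = -8 + ((B² - 3*B) + (10 + B)) = -8 + (10 + B² - 2*B) = 2 + B² - 2*B)
P = 1024 (P = ((2 + (-5)² - 2*(-5)) + (-1 - 1*4))² = ((2 + 25 + 10) + (-1 - 4))² = (37 - 5)² = 32² = 1024)
(-6 - P)*(-49) = (-6 - 1*1024)*(-49) = (-6 - 1024)*(-49) = -1030*(-49) = 50470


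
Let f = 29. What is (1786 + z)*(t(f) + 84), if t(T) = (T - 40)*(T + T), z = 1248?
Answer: -1680836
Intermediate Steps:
t(T) = 2*T*(-40 + T) (t(T) = (-40 + T)*(2*T) = 2*T*(-40 + T))
(1786 + z)*(t(f) + 84) = (1786 + 1248)*(2*29*(-40 + 29) + 84) = 3034*(2*29*(-11) + 84) = 3034*(-638 + 84) = 3034*(-554) = -1680836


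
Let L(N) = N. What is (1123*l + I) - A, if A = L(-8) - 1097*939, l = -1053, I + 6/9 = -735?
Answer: -459491/3 ≈ -1.5316e+5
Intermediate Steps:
I = -2207/3 (I = -⅔ - 735 = -2207/3 ≈ -735.67)
A = -1030091 (A = -8 - 1097*939 = -8 - 1030083 = -1030091)
(1123*l + I) - A = (1123*(-1053) - 2207/3) - 1*(-1030091) = (-1182519 - 2207/3) + 1030091 = -3549764/3 + 1030091 = -459491/3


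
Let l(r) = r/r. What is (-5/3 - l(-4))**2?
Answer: 64/9 ≈ 7.1111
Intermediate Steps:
l(r) = 1
(-5/3 - l(-4))**2 = (-5/3 - 1*1)**2 = (-5*1/3 - 1)**2 = (-5/3 - 1)**2 = (-8/3)**2 = 64/9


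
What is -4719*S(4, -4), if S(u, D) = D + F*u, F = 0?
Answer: 18876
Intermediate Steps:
S(u, D) = D (S(u, D) = D + 0*u = D + 0 = D)
-4719*S(4, -4) = -4719*(-4) = 18876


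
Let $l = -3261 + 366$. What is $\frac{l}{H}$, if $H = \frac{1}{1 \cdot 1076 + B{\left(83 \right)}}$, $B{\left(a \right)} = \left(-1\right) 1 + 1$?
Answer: $-3115020$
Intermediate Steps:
$B{\left(a \right)} = 0$ ($B{\left(a \right)} = -1 + 1 = 0$)
$l = -2895$
$H = \frac{1}{1076}$ ($H = \frac{1}{1 \cdot 1076 + 0} = \frac{1}{1076 + 0} = \frac{1}{1076} \approx 0.00092937$)
$\frac{l}{H} = - 2895 \frac{1}{\frac{1}{1076}} = \left(-2895\right) 1076 = -3115020$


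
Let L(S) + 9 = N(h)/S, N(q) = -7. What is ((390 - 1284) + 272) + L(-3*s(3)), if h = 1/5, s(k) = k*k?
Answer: -17030/27 ≈ -630.74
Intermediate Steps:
s(k) = k²
h = ⅕ ≈ 0.20000
L(S) = -9 - 7/S
((390 - 1284) + 272) + L(-3*s(3)) = ((390 - 1284) + 272) + (-9 - 7/((-3*3²))) = (-894 + 272) + (-9 - 7/((-3*9))) = -622 + (-9 - 7/(-27)) = -622 + (-9 - 7*(-1/27)) = -622 + (-9 + 7/27) = -622 - 236/27 = -17030/27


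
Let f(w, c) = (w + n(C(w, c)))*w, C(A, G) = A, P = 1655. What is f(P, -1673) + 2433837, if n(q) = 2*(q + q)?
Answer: 16128962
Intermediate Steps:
n(q) = 4*q (n(q) = 2*(2*q) = 4*q)
f(w, c) = 5*w**2 (f(w, c) = (w + 4*w)*w = (5*w)*w = 5*w**2)
f(P, -1673) + 2433837 = 5*1655**2 + 2433837 = 5*2739025 + 2433837 = 13695125 + 2433837 = 16128962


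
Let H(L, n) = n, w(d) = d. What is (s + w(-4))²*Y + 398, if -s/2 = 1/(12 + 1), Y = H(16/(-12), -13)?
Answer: 2258/13 ≈ 173.69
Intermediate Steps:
Y = -13
s = -2/13 (s = -2/(12 + 1) = -2/13 ≈ -0.15385)
(s + w(-4))²*Y + 398 = (-2/13 - 4)²*(-13) + 398 = (-54/13)²*(-13) + 398 = (2916/169)*(-13) + 398 = -2916/13 + 398 = 2258/13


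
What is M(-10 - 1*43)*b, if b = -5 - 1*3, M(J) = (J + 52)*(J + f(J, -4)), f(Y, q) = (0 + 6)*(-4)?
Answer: -616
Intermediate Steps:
f(Y, q) = -24 (f(Y, q) = 6*(-4) = -24)
M(J) = (-24 + J)*(52 + J) (M(J) = (J + 52)*(J - 24) = (52 + J)*(-24 + J) = (-24 + J)*(52 + J))
b = -8 (b = -5 - 3 = -8)
M(-10 - 1*43)*b = (-1248 + (-10 - 1*43)² + 28*(-10 - 1*43))*(-8) = (-1248 + (-10 - 43)² + 28*(-10 - 43))*(-8) = (-1248 + (-53)² + 28*(-53))*(-8) = (-1248 + 2809 - 1484)*(-8) = 77*(-8) = -616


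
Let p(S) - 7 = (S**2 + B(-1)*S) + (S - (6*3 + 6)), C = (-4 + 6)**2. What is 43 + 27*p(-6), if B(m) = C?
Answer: -254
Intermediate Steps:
C = 4 (C = 2**2 = 4)
B(m) = 4
p(S) = -17 + S**2 + 5*S (p(S) = 7 + ((S**2 + 4*S) + (S - (6*3 + 6))) = 7 + ((S**2 + 4*S) + (S - (18 + 6))) = 7 + ((S**2 + 4*S) + (S - 1*24)) = 7 + ((S**2 + 4*S) + (S - 24)) = 7 + ((S**2 + 4*S) + (-24 + S)) = 7 + (-24 + S**2 + 5*S) = -17 + S**2 + 5*S)
43 + 27*p(-6) = 43 + 27*(-17 + (-6)**2 + 5*(-6)) = 43 + 27*(-17 + 36 - 30) = 43 + 27*(-11) = 43 - 297 = -254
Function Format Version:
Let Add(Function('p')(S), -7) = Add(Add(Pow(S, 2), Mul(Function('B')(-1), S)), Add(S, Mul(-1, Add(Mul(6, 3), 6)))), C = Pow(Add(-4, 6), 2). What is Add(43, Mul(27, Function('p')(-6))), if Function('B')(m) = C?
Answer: -254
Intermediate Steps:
C = 4 (C = Pow(2, 2) = 4)
Function('B')(m) = 4
Function('p')(S) = Add(-17, Pow(S, 2), Mul(5, S)) (Function('p')(S) = Add(7, Add(Add(Pow(S, 2), Mul(4, S)), Add(S, Mul(-1, Add(Mul(6, 3), 6))))) = Add(7, Add(Add(Pow(S, 2), Mul(4, S)), Add(S, Mul(-1, Add(18, 6))))) = Add(7, Add(Add(Pow(S, 2), Mul(4, S)), Add(S, Mul(-1, 24)))) = Add(7, Add(Add(Pow(S, 2), Mul(4, S)), Add(S, -24))) = Add(7, Add(Add(Pow(S, 2), Mul(4, S)), Add(-24, S))) = Add(7, Add(-24, Pow(S, 2), Mul(5, S))) = Add(-17, Pow(S, 2), Mul(5, S)))
Add(43, Mul(27, Function('p')(-6))) = Add(43, Mul(27, Add(-17, Pow(-6, 2), Mul(5, -6)))) = Add(43, Mul(27, Add(-17, 36, -30))) = Add(43, Mul(27, -11)) = Add(43, -297) = -254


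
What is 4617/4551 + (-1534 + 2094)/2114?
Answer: 293069/229067 ≈ 1.2794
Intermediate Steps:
4617/4551 + (-1534 + 2094)/2114 = 4617*(1/4551) + 560*(1/2114) = 1539/1517 + 40/151 = 293069/229067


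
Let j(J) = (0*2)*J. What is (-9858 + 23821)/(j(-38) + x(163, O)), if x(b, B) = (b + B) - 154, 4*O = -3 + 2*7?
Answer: 55852/47 ≈ 1188.3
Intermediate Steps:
j(J) = 0 (j(J) = 0*J = 0)
O = 11/4 (O = (-3 + 2*7)/4 = (-3 + 14)/4 = (1/4)*11 = 11/4 ≈ 2.7500)
x(b, B) = -154 + B + b (x(b, B) = (B + b) - 154 = -154 + B + b)
(-9858 + 23821)/(j(-38) + x(163, O)) = (-9858 + 23821)/(0 + (-154 + 11/4 + 163)) = 13963/(0 + 47/4) = 13963/(47/4) = 13963*(4/47) = 55852/47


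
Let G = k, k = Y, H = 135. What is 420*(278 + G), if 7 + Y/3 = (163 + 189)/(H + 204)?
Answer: 12345060/113 ≈ 1.0925e+5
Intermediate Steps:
Y = -2021/113 (Y = -21 + 3*((163 + 189)/(135 + 204)) = -21 + 3*(352/339) = -21 + 352/113 = -2021/113 ≈ -17.885)
k = -2021/113 ≈ -17.885
G = -2021/113 ≈ -17.885
420*(278 + G) = 420*(278 - 2021/113) = 420*(29393/113) = 12345060/113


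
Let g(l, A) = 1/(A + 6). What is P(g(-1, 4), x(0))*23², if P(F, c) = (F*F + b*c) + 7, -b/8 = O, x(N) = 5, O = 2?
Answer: -3861171/100 ≈ -38612.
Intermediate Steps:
g(l, A) = 1/(6 + A)
b = -16 (b = -8*2 = -16)
P(F, c) = 7 + F² - 16*c (P(F, c) = (F*F - 16*c) + 7 = (F² - 16*c) + 7 = 7 + F² - 16*c)
P(g(-1, 4), x(0))*23² = (7 + (1/(6 + 4))² - 16*5)*23² = (7 + (1/10)² - 80)*529 = (7 + (⅒)² - 80)*529 = (7 + 1/100 - 80)*529 = -7299/100*529 = -3861171/100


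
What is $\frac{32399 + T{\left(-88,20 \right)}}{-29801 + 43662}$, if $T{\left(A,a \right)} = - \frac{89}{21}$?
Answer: $\frac{680290}{291081} \approx 2.3371$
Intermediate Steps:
$T{\left(A,a \right)} = - \frac{89}{21}$ ($T{\left(A,a \right)} = \left(-89\right) \frac{1}{21} = - \frac{89}{21}$)
$\frac{32399 + T{\left(-88,20 \right)}}{-29801 + 43662} = \frac{32399 - \frac{89}{21}}{-29801 + 43662} = \frac{680290}{21 \cdot 13861} = \frac{680290}{21} \cdot \frac{1}{13861} = \frac{680290}{291081}$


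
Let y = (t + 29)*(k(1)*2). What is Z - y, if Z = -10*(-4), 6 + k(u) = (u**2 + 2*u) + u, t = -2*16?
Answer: 28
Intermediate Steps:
t = -32
k(u) = -6 + u**2 + 3*u (k(u) = -6 + ((u**2 + 2*u) + u) = -6 + (u**2 + 3*u) = -6 + u**2 + 3*u)
Z = 40
y = 12 (y = (-32 + 29)*((-6 + 1**2 + 3*1)*2) = -3*(-6 + 1 + 3)*2 = -(-6)*2 = -3*(-4) = 12)
Z - y = 40 - 1*12 = 40 - 12 = 28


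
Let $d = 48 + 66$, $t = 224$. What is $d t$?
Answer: $25536$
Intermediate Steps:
$d = 114$
$d t = 114 \cdot 224 = 25536$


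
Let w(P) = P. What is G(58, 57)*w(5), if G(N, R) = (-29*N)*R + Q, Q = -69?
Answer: -479715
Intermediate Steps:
G(N, R) = -69 - 29*N*R (G(N, R) = (-29*N)*R - 69 = -29*N*R - 69 = -69 - 29*N*R)
G(58, 57)*w(5) = (-69 - 29*58*57)*5 = (-69 - 95874)*5 = -95943*5 = -479715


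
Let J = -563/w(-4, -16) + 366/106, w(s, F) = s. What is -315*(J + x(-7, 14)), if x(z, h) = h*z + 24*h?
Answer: -25523505/212 ≈ -1.2039e+5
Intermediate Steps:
J = 30571/212 (J = -563/(-4) + 366/106 = -563*(-¼) + 366*(1/106) = 563/4 + 183/53 = 30571/212 ≈ 144.20)
x(z, h) = 24*h + h*z
-315*(J + x(-7, 14)) = -315*(30571/212 + 14*(24 - 7)) = -315*(30571/212 + 14*17) = -315*(30571/212 + 238) = -315*81027/212 = -25523505/212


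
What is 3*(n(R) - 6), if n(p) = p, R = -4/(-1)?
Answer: -6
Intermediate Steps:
R = 4 (R = -4*(-1) = 4)
3*(n(R) - 6) = 3*(4 - 6) = 3*(-2) = -6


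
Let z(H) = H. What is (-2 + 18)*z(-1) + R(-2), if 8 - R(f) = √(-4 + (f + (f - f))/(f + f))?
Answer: -8 - I*√14/2 ≈ -8.0 - 1.8708*I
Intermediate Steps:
R(f) = 8 - I*√14/2 (R(f) = 8 - √(-4 + (f + (f - f))/(f + f)) = 8 - √(-4 + (f + 0)/((2*f))) = 8 - √(-4 + f*(1/(2*f))) = 8 - √(-4 + ½) = 8 - √(-7/2) = 8 - I*√14/2)
(-2 + 18)*z(-1) + R(-2) = (-2 + 18)*(-1) + (8 - I*√14/2) = 16*(-1) + (8 - I*√14/2) = -16 + (8 - I*√14/2) = -8 - I*√14/2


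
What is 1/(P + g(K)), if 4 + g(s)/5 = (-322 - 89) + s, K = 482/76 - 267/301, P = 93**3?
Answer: 11438/9176813491 ≈ 1.2464e-6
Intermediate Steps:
P = 804357
K = 62395/11438 (K = 482*(1/76) - 267*1/301 = 241/38 - 267/301 = 62395/11438 ≈ 5.4551)
g(s) = -2075 + 5*s (g(s) = -20 + 5*((-322 - 89) + s) = -20 + 5*(-411 + s) = -20 + (-2055 + 5*s) = -2075 + 5*s)
1/(P + g(K)) = 1/(804357 + (-2075 + 5*(62395/11438))) = 1/(804357 + (-2075 + 311975/11438)) = 1/(804357 - 23421875/11438) = 1/(9176813491/11438) = 11438/9176813491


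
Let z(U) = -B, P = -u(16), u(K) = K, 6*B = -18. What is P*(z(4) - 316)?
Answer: 5008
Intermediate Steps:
B = -3 (B = (1/6)*(-18) = -3)
P = -16 (P = -1*16 = -16)
z(U) = 3 (z(U) = -1*(-3) = 3)
P*(z(4) - 316) = -16*(3 - 316) = -16*(-313) = 5008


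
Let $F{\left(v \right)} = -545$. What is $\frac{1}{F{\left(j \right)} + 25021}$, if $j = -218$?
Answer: $\frac{1}{24476} \approx 4.0856 \cdot 10^{-5}$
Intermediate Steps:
$\frac{1}{F{\left(j \right)} + 25021} = \frac{1}{-545 + 25021} = \frac{1}{24476}$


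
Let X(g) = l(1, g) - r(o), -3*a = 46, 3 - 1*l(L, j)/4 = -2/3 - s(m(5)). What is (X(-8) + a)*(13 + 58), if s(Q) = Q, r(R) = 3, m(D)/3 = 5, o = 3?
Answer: 11999/3 ≈ 3999.7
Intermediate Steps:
m(D) = 15 (m(D) = 3*5 = 15)
l(L, j) = 224/3 (l(L, j) = 12 - 4*(-2/3 - 1*15) = 12 - 4*(-2*⅓ - 15) = 12 - 4*(-⅔ - 15) = 12 - 4*(-47/3) = 12 + 188/3 = 224/3)
a = -46/3 (a = -⅓*46 = -46/3 ≈ -15.333)
X(g) = 215/3 (X(g) = 224/3 - 1*3 = 224/3 - 3 = 215/3)
(X(-8) + a)*(13 + 58) = (215/3 - 46/3)*(13 + 58) = (169/3)*71 = 11999/3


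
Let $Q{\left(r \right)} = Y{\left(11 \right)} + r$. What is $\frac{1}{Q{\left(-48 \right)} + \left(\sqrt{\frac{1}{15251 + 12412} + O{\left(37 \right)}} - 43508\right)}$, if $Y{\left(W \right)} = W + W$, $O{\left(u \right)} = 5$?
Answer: $- \frac{602140521}{26213585372056} - \frac{\sqrt{956558877}}{26213585372056} \approx -2.2972 \cdot 10^{-5}$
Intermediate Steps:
$Y{\left(W \right)} = 2 W$
$Q{\left(r \right)} = 22 + r$ ($Q{\left(r \right)} = 2 \cdot 11 + r = 22 + r$)
$\frac{1}{Q{\left(-48 \right)} + \left(\sqrt{\frac{1}{15251 + 12412} + O{\left(37 \right)}} - 43508\right)} = \frac{1}{\left(22 - 48\right) + \left(\sqrt{\frac{1}{15251 + 12412} + 5} - 43508\right)} = \frac{1}{-26 - \left(43508 - \sqrt{\frac{1}{27663} + 5}\right)} = \frac{1}{-26 - \left(43508 - \sqrt{\frac{138316}{27663}}\right)} = \frac{1}{-26 - \left(43508 - \frac{2 \sqrt{956558877}}{27663}\right)} = \frac{1}{-43534 + \frac{2 \sqrt{956558877}}{27663}}$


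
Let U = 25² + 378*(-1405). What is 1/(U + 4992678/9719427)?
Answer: -3239809/1718603616959 ≈ -1.8851e-6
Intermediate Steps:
U = -530465 (U = 625 - 531090 = -530465)
1/(U + 4992678/9719427) = 1/(-530465 + 4992678/9719427) = 1/(-530465 + 4992678*(1/9719427)) = 1/(-530465 + 1664226/3239809) = 1/(-1718603616959/3239809) = -3239809/1718603616959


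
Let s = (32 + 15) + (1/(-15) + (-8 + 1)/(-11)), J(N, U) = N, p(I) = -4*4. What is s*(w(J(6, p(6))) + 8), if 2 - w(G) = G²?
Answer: -204074/165 ≈ -1236.8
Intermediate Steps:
p(I) = -16
s = 7849/165 (s = 47 + (1*(-1/15) - 7*(-1/11)) = 47 + (-1/15 + 7/11) = 47 + 94/165 = 7849/165 ≈ 47.570)
w(G) = 2 - G²
s*(w(J(6, p(6))) + 8) = 7849*((2 - 1*6²) + 8)/165 = 7849*((2 - 1*36) + 8)/165 = 7849*((2 - 36) + 8)/165 = 7849*(-34 + 8)/165 = (7849/165)*(-26) = -204074/165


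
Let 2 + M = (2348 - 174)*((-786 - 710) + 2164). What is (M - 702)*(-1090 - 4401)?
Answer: -7970340248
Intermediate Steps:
M = 1452230 (M = -2 + (2348 - 174)*((-786 - 710) + 2164) = -2 + 2174*(-1496 + 2164) = -2 + 2174*668 = -2 + 1452232 = 1452230)
(M - 702)*(-1090 - 4401) = (1452230 - 702)*(-1090 - 4401) = 1451528*(-5491) = -7970340248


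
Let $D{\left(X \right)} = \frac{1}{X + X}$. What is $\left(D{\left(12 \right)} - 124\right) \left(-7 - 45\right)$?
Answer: $\frac{38675}{6} \approx 6445.8$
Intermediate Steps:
$D{\left(X \right)} = \frac{1}{2 X}$
$\left(D{\left(12 \right)} - 124\right) \left(-7 - 45\right) = \left(\frac{1}{2 \cdot 12} - 124\right) \left(-7 - 45\right) = \left(\frac{1}{2} \cdot \frac{1}{12} - 124\right) \left(-52\right) = \left(\frac{1}{24} - 124\right) \left(-52\right) = \left(- \frac{2975}{24}\right) \left(-52\right) = \frac{38675}{6}$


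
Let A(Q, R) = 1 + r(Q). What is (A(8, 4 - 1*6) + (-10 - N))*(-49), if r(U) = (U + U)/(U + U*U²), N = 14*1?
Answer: 73157/65 ≈ 1125.5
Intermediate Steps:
N = 14
r(U) = 2*U/(U + U³) (r(U) = (2*U)/(U + U³) = 2*U/(U + U³))
A(Q, R) = 1 + 2/(1 + Q²)
(A(8, 4 - 1*6) + (-10 - N))*(-49) = ((3 + 8²)/(1 + 8²) + (-10 - 1*14))*(-49) = ((3 + 64)/(1 + 64) + (-10 - 14))*(-49) = (67/65 - 24)*(-49) = -1493/65*(-49) = 73157/65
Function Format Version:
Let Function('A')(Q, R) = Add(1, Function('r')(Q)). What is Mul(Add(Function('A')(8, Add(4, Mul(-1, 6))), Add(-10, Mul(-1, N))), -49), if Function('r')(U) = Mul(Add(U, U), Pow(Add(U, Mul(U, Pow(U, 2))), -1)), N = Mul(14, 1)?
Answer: Rational(73157, 65) ≈ 1125.5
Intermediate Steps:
N = 14
Function('r')(U) = Mul(2, U, Pow(Add(U, Pow(U, 3)), -1)) (Function('r')(U) = Mul(Mul(2, U), Pow(Add(U, Pow(U, 3)), -1)) = Mul(2, U, Pow(Add(U, Pow(U, 3)), -1)))
Function('A')(Q, R) = Add(1, Mul(2, Pow(Add(1, Pow(Q, 2)), -1)))
Mul(Add(Function('A')(8, Add(4, Mul(-1, 6))), Add(-10, Mul(-1, N))), -49) = Mul(Add(Mul(Pow(Add(1, Pow(8, 2)), -1), Add(3, Pow(8, 2))), Add(-10, Mul(-1, 14))), -49) = Mul(Add(Mul(Pow(Add(1, 64), -1), Add(3, 64)), Add(-10, -14)), -49) = Mul(Add(Mul(Pow(65, -1), 67), -24), -49) = Mul(Add(Mul(Rational(1, 65), 67), -24), -49) = Mul(Add(Rational(67, 65), -24), -49) = Mul(Rational(-1493, 65), -49) = Rational(73157, 65)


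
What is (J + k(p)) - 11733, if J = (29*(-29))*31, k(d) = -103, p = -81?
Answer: -37907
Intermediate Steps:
J = -26071 (J = -841*31 = -26071)
(J + k(p)) - 11733 = (-26071 - 103) - 11733 = -26174 - 11733 = -37907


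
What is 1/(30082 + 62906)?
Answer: 1/92988 ≈ 1.0754e-5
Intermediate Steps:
1/(30082 + 62906) = 1/92988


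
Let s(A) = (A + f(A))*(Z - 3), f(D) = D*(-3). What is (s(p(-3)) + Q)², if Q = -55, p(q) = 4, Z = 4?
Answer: 3969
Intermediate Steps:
f(D) = -3*D
s(A) = -2*A (s(A) = (A - 3*A)*(4 - 3) = -2*A*1 = -2*A)
(s(p(-3)) + Q)² = (-2*4 - 55)² = (-8 - 55)² = (-63)² = 3969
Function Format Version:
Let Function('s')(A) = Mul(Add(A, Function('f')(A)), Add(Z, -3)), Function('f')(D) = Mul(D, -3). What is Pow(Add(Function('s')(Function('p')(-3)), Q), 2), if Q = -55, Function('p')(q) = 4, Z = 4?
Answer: 3969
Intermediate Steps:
Function('f')(D) = Mul(-3, D)
Function('s')(A) = Mul(-2, A) (Function('s')(A) = Mul(Add(A, Mul(-3, A)), Add(4, -3)) = Mul(Mul(-2, A), 1) = Mul(-2, A))
Pow(Add(Function('s')(Function('p')(-3)), Q), 2) = Pow(Add(Mul(-2, 4), -55), 2) = Pow(Add(-8, -55), 2) = Pow(-63, 2) = 3969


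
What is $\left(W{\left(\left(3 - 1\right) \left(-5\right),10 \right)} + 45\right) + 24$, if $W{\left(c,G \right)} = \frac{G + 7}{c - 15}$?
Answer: $\frac{1708}{25} \approx 68.32$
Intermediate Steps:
$W{\left(c,G \right)} = \frac{7 + G}{-15 + c}$
$\left(W{\left(\left(3 - 1\right) \left(-5\right),10 \right)} + 45\right) + 24 = \left(\frac{7 + 10}{-15 + \left(3 - 1\right) \left(-5\right)} + 45\right) + 24 = \left(\frac{1}{-15 + 2 \left(-5\right)} 17 + 45\right) + 24 = \left(\frac{1}{-15 - 10} \cdot 17 + 45\right) + 24 = \left(\frac{1}{-25} \cdot 17 + 45\right) + 24 = \left(\left(- \frac{1}{25}\right) 17 + 45\right) + 24 = \left(- \frac{17}{25} + 45\right) + 24 = \frac{1108}{25} + 24 = \frac{1708}{25}$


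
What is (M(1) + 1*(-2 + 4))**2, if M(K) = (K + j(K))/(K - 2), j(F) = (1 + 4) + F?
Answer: 25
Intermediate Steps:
j(F) = 5 + F
M(K) = (5 + 2*K)/(-2 + K) (M(K) = (K + (5 + K))/(K - 2) = (5 + 2*K)/(-2 + K))
(M(1) + 1*(-2 + 4))**2 = ((5 + 2*1)/(-2 + 1) + 1*(-2 + 4))**2 = ((5 + 2)/(-1) + 1*2)**2 = (-1*7 + 2)**2 = (-7 + 2)**2 = (-5)**2 = 25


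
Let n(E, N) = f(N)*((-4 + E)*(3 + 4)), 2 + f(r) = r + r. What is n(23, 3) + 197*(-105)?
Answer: -20153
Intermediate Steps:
f(r) = -2 + 2*r (f(r) = -2 + (r + r) = -2 + 2*r)
n(E, N) = (-28 + 7*E)*(-2 + 2*N) (n(E, N) = (-2 + 2*N)*((-4 + E)*(3 + 4)) = (-2 + 2*N)*((-4 + E)*7) = (-2 + 2*N)*(-28 + 7*E) = (-28 + 7*E)*(-2 + 2*N))
n(23, 3) + 197*(-105) = 14*(-1 + 3)*(-4 + 23) + 197*(-105) = 14*2*19 - 20685 = 532 - 20685 = -20153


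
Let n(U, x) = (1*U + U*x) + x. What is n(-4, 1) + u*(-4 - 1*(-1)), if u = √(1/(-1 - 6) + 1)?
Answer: -7 - 3*√42/7 ≈ -9.7775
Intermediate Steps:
n(U, x) = U + x + U*x (n(U, x) = (U + U*x) + x = U + x + U*x)
u = √42/7 (u = √(1/(-7) + 1) = √(-⅐ + 1) = √(6/7) = √42/7 ≈ 0.92582)
n(-4, 1) + u*(-4 - 1*(-1)) = (-4 + 1 - 4*1) + (√42/7)*(-4 - 1*(-1)) = (-4 + 1 - 4) + (√42/7)*(-4 + 1) = -7 + (√42/7)*(-3) = -7 - 3*√42/7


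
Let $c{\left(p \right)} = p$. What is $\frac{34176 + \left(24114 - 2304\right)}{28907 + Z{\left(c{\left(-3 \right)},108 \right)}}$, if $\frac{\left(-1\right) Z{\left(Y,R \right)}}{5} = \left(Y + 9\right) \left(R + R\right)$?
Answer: $\frac{55986}{22427} \approx 2.4964$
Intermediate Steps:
$Z{\left(Y,R \right)} = - 10 R \left(9 + Y\right)$ ($Z{\left(Y,R \right)} = - 5 \left(Y + 9\right) \left(R + R\right) = - 5 \left(9 + Y\right) 2 R = - 5 \cdot 2 R \left(9 + Y\right) = - 10 R \left(9 + Y\right)$)
$\frac{34176 + \left(24114 - 2304\right)}{28907 + Z{\left(c{\left(-3 \right)},108 \right)}} = \frac{34176 + \left(24114 - 2304\right)}{28907 - 1080 \left(9 - 3\right)} = \frac{34176 + 21810}{28907 - 1080 \cdot 6} = \frac{55986}{28907 - 6480} = \frac{55986}{22427}$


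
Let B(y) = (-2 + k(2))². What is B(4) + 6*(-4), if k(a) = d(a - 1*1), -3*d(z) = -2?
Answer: -200/9 ≈ -22.222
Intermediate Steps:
d(z) = ⅔ (d(z) = -⅓*(-2) = ⅔)
k(a) = ⅔
B(y) = 16/9 (B(y) = (-2 + ⅔)² = (-4/3)² = 16/9)
B(4) + 6*(-4) = 16/9 + 6*(-4) = 16/9 - 24 = -200/9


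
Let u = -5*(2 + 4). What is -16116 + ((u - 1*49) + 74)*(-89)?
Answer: -15671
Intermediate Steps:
u = -30 (u = -5*6 = -30)
-16116 + ((u - 1*49) + 74)*(-89) = -16116 + ((-30 - 1*49) + 74)*(-89) = -16116 + ((-30 - 49) + 74)*(-89) = -16116 + (-79 + 74)*(-89) = -16116 - 5*(-89) = -16116 + 445 = -15671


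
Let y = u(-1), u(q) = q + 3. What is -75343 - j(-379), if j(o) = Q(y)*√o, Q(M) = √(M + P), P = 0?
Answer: -75343 - I*√758 ≈ -75343.0 - 27.532*I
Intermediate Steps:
u(q) = 3 + q
y = 2 (y = 3 - 1 = 2)
Q(M) = √M (Q(M) = √(M + 0) = √M)
j(o) = √2*√o
-75343 - j(-379) = -75343 - √2*√(-379) = -75343 - √2*I*√379 = -75343 - I*√758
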